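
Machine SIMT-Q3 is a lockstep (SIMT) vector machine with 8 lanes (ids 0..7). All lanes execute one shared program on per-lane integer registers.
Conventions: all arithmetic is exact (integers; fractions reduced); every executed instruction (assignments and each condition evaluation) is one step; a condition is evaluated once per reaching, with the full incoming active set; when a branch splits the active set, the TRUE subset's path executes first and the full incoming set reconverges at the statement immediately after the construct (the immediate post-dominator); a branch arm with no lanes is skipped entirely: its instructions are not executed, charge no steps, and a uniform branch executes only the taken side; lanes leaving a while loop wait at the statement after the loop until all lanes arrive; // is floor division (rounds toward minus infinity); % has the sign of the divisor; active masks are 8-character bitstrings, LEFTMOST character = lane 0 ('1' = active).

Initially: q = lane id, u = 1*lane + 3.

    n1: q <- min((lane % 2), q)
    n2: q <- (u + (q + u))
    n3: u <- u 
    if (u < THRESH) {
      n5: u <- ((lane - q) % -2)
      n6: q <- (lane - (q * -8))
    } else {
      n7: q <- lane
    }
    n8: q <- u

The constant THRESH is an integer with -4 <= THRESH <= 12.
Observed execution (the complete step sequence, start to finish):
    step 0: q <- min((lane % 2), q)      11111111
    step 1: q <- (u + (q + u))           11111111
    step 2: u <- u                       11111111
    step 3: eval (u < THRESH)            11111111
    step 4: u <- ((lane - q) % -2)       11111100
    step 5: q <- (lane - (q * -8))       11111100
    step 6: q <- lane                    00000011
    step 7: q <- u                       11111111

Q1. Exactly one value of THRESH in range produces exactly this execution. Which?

Answer: THRESH = 9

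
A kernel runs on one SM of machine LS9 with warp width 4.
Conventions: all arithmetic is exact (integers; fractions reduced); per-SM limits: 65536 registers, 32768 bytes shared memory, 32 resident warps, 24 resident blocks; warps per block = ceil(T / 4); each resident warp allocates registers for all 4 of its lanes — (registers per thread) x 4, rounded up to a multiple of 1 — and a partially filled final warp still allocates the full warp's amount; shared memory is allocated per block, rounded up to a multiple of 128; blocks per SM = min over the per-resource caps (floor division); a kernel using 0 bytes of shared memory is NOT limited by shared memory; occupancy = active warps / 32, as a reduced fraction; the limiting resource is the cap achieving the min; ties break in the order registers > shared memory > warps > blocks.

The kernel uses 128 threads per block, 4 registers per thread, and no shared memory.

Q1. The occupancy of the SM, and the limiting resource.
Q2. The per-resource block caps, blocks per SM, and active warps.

Answer: occupancy 1, limited by warps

registers: 128 blocks
shared memory: no limit (kernel uses none)
warps: 1 block
blocks: 24 blocks

Answer: 1 block, 32 active warps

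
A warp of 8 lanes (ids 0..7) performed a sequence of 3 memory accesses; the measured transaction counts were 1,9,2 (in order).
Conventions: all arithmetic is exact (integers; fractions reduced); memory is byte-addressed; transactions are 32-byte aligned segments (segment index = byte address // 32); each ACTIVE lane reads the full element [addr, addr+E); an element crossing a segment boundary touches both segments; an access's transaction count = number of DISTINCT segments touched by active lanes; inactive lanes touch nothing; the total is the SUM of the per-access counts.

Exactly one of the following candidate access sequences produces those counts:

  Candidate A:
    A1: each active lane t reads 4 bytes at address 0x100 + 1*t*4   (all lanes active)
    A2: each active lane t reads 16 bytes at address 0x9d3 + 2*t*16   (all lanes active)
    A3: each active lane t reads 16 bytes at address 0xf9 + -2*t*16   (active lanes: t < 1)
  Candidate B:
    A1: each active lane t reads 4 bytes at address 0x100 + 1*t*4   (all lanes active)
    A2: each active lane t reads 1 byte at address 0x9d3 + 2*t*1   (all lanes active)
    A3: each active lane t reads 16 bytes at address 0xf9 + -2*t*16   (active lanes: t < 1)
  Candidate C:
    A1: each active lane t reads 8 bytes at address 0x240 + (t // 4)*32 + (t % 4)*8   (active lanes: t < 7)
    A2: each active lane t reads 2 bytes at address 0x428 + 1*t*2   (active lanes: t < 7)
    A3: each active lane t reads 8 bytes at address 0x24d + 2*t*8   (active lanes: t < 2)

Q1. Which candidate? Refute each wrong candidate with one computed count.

B: A2 gives 2 transactions, not 9
C: A1 gives 2 transactions, not 1
A: all counts match (1,9,2)

Answer: A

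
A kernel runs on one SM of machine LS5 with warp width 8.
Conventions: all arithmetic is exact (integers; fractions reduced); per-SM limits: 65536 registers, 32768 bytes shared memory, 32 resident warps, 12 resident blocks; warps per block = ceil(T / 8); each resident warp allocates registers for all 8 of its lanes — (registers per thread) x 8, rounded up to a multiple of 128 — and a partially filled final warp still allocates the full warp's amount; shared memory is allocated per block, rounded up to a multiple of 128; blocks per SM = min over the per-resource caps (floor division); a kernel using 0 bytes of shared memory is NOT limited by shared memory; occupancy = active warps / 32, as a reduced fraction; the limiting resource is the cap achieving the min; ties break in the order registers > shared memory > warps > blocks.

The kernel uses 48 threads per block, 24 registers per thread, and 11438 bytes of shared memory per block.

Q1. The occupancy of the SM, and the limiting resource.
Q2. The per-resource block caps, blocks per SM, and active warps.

Answer: occupancy 3/8, limited by shared memory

registers: 42 blocks
shared memory: 2 blocks
warps: 5 blocks
blocks: 12 blocks

Answer: 2 blocks, 12 active warps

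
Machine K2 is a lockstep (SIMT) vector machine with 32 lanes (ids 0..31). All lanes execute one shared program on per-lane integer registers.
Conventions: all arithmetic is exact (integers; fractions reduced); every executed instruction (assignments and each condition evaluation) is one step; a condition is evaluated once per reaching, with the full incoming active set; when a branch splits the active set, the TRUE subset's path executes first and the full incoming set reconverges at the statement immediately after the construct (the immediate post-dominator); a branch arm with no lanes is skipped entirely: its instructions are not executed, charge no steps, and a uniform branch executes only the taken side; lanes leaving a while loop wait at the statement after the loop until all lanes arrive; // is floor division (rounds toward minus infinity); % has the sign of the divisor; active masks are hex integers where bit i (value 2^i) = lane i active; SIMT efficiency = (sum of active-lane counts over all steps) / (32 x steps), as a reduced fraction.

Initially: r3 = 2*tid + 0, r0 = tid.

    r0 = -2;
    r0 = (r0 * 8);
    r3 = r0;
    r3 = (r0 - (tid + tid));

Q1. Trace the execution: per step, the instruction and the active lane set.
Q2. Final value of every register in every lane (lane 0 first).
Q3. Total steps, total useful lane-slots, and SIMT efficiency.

step 0: r0 <- -2                     0xffffffff
step 1: r0 <- (r0 * 8)               0xffffffff
step 2: r3 <- r0                     0xffffffff
step 3: r3 <- (r0 - (tid + tid))     0xffffffff

Answer: 4 steps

r3: -16,-18,-20,-22,-24,-26,-28,-30,-32,-34,-36,-38,-40,-42,-44,-46,-48,-50,-52,-54,-56,-58,-60,-62,-64,-66,-68,-70,-72,-74,-76,-78
r0: -16,-16,-16,-16,-16,-16,-16,-16,-16,-16,-16,-16,-16,-16,-16,-16,-16,-16,-16,-16,-16,-16,-16,-16,-16,-16,-16,-16,-16,-16,-16,-16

steps = 4; useful = 128; efficiency = 128/128 = 1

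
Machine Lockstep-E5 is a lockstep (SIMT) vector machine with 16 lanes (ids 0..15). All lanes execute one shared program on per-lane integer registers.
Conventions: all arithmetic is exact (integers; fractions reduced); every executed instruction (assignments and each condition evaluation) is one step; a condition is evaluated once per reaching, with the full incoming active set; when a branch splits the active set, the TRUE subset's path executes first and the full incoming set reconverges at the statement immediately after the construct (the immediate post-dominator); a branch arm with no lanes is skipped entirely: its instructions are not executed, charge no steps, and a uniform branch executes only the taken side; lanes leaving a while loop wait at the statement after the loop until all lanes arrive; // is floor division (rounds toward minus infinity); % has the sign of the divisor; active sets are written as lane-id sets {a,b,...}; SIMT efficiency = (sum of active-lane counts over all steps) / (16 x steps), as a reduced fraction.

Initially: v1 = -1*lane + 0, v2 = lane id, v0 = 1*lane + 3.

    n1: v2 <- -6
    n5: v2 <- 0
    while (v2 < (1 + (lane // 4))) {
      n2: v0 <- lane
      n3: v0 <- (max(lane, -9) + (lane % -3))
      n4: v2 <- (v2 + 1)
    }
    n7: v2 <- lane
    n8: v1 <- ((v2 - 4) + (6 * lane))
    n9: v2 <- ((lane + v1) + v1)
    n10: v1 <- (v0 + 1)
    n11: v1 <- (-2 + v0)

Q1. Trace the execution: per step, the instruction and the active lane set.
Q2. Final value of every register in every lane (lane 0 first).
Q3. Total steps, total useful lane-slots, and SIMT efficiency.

step 0: v2 <- -6                     {0,1,2,3,4,5,6,7,8,9,10,11,12,13,14,15}
step 1: v2 <- 0                      {0,1,2,3,4,5,6,7,8,9,10,11,12,13,14,15}
step 2: eval (v2 < (1 + (lane // 4))) {0,1,2,3,4,5,6,7,8,9,10,11,12,13,14,15}
step 3: v0 <- lane                   {0,1,2,3,4,5,6,7,8,9,10,11,12,13,14,15}
step 4: v0 <- (max(lane, -9) + (lane % -3)) {0,1,2,3,4,5,6,7,8,9,10,11,12,13,14,15}
step 5: v2 <- (v2 + 1)               {0,1,2,3,4,5,6,7,8,9,10,11,12,13,14,15}
step 6: eval (v2 < (1 + (lane // 4))) {0,1,2,3,4,5,6,7,8,9,10,11,12,13,14,15}
step 7: v0 <- lane                   {4,5,6,7,8,9,10,11,12,13,14,15}
step 8: v0 <- (max(lane, -9) + (lane % -3)) {4,5,6,7,8,9,10,11,12,13,14,15}
step 9: v2 <- (v2 + 1)               {4,5,6,7,8,9,10,11,12,13,14,15}
step 10: eval (v2 < (1 + (lane // 4))) {4,5,6,7,8,9,10,11,12,13,14,15}
step 11: v0 <- lane                   {8,9,10,11,12,13,14,15}
step 12: v0 <- (max(lane, -9) + (lane % -3)) {8,9,10,11,12,13,14,15}
step 13: v2 <- (v2 + 1)               {8,9,10,11,12,13,14,15}
step 14: eval (v2 < (1 + (lane // 4))) {8,9,10,11,12,13,14,15}
step 15: v0 <- lane                   {12,13,14,15}
step 16: v0 <- (max(lane, -9) + (lane % -3)) {12,13,14,15}
step 17: v2 <- (v2 + 1)               {12,13,14,15}
step 18: eval (v2 < (1 + (lane // 4))) {12,13,14,15}
step 19: v2 <- lane                   {0,1,2,3,4,5,6,7,8,9,10,11,12,13,14,15}
step 20: v1 <- ((v2 - 4) + (6 * lane)) {0,1,2,3,4,5,6,7,8,9,10,11,12,13,14,15}
step 21: v2 <- ((lane + v1) + v1)     {0,1,2,3,4,5,6,7,8,9,10,11,12,13,14,15}
step 22: v1 <- (v0 + 1)               {0,1,2,3,4,5,6,7,8,9,10,11,12,13,14,15}
step 23: v1 <- (-2 + v0)              {0,1,2,3,4,5,6,7,8,9,10,11,12,13,14,15}

Answer: 24 steps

v1: -2,-3,-1,1,0,2,4,3,5,7,6,8,10,9,11,13
v2: -8,7,22,37,52,67,82,97,112,127,142,157,172,187,202,217
v0: 0,-1,1,3,2,4,6,5,7,9,8,10,12,11,13,15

steps = 24; useful = 288; efficiency = 288/384 = 3/4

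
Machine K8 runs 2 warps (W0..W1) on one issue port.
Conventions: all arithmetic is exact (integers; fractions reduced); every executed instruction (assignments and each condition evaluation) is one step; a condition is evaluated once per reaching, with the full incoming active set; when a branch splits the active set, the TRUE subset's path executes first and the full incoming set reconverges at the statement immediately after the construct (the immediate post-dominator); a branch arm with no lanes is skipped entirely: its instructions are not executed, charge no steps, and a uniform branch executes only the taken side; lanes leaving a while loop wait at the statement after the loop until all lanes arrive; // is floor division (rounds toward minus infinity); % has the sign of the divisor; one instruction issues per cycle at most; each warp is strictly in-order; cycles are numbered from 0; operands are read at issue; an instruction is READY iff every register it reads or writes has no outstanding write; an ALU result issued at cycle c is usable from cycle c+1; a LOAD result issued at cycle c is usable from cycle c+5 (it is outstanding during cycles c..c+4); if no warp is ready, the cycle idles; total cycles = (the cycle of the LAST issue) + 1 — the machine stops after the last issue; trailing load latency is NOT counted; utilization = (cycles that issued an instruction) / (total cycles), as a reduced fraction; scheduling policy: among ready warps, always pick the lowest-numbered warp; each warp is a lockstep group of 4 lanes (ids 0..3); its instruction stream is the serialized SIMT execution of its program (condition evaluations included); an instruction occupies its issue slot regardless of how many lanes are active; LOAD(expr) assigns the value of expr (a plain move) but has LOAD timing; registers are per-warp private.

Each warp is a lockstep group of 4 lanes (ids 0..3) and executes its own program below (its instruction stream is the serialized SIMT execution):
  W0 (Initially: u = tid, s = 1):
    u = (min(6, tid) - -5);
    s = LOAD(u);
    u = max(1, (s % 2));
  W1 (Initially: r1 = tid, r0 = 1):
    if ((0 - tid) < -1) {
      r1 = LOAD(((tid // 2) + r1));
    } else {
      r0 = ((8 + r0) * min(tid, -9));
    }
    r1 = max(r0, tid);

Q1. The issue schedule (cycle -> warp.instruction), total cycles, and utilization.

cycle 0: W0.I0
cycle 1: W0.I1
cycle 2: W1.I0
cycle 3: W1.I1
cycle 4: W1.I2
cycle 5: idle
cycle 6: W0.I2
cycle 7: idle
cycle 8: W1.I3

Answer: 9 cycles, utilization 7/9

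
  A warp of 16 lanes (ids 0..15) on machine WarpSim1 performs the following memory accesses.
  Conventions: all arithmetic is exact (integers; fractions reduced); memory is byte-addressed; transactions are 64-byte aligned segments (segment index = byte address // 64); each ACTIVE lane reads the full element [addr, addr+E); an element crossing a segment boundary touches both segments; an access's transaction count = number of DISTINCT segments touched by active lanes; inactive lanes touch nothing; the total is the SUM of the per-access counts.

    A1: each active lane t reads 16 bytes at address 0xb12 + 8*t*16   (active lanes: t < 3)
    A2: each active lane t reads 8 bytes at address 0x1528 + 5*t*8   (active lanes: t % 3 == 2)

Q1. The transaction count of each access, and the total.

A1: 3 transactions
A2: 5 transactions

Answer: 3,5; total 8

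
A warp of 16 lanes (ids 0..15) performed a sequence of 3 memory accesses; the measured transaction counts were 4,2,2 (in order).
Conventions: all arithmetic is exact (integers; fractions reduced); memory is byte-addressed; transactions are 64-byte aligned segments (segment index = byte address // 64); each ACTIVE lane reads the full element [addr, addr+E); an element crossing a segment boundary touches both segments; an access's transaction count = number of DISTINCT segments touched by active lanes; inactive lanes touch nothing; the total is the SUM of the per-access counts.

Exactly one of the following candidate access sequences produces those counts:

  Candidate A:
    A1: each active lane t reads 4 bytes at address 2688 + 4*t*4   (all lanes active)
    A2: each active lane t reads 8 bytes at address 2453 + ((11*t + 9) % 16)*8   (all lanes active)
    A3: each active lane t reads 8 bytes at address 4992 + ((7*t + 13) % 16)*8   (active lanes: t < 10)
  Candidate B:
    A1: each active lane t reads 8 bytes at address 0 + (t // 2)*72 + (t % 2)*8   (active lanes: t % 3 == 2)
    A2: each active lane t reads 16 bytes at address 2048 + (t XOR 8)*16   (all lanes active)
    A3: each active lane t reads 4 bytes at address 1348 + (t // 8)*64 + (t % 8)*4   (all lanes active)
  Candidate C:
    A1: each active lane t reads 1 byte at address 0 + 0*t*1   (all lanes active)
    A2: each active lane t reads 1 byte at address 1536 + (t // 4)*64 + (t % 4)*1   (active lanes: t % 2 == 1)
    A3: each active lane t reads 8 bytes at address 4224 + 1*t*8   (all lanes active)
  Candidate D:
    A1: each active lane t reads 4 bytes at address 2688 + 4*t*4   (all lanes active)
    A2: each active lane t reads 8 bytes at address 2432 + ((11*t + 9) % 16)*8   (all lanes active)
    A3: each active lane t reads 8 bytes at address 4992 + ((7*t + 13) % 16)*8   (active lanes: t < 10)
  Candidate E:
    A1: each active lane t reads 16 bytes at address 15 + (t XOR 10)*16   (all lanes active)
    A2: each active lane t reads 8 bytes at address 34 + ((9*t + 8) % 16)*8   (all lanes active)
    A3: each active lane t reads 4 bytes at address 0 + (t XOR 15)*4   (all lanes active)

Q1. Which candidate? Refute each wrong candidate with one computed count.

A: A2 gives 3 transactions, not 2
B: A1 gives 5 transactions, not 4
C: A1 gives 1 transaction, not 4
E: A1 gives 5 transactions, not 4
D: all counts match (4,2,2)

Answer: D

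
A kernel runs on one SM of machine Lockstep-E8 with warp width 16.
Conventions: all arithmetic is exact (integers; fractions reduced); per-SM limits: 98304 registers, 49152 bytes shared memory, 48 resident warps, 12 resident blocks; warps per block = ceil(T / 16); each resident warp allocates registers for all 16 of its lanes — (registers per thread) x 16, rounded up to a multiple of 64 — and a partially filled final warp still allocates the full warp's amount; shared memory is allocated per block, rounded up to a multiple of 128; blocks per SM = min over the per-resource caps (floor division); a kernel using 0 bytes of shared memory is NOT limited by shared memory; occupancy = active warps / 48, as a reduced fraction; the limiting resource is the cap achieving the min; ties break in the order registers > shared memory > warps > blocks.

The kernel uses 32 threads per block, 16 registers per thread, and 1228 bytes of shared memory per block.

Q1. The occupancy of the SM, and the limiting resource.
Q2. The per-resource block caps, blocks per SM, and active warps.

Answer: occupancy 1/2, limited by blocks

registers: 192 blocks
shared memory: 38 blocks
warps: 24 blocks
blocks: 12 blocks

Answer: 12 blocks, 24 active warps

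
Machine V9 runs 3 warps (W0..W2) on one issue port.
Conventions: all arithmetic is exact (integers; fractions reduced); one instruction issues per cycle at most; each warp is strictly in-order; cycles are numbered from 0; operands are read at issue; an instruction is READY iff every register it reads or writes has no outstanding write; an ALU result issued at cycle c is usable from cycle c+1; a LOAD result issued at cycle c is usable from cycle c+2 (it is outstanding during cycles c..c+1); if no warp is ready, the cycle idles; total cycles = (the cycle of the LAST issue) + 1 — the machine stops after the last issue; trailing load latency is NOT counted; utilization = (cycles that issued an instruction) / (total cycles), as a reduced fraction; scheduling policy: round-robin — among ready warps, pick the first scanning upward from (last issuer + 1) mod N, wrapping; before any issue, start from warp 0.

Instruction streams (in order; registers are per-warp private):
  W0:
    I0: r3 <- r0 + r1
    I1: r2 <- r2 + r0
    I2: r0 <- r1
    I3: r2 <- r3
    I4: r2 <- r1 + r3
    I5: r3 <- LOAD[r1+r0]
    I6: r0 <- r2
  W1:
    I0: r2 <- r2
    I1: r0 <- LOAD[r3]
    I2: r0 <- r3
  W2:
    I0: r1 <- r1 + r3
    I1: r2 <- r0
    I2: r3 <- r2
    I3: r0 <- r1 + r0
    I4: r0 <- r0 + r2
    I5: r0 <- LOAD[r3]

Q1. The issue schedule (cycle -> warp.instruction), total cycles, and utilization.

cycle 0: W0.I0
cycle 1: W1.I0
cycle 2: W2.I0
cycle 3: W0.I1
cycle 4: W1.I1
cycle 5: W2.I1
cycle 6: W0.I2
cycle 7: W1.I2
cycle 8: W2.I2
cycle 9: W0.I3
cycle 10: W2.I3
cycle 11: W0.I4
cycle 12: W2.I4
cycle 13: W0.I5
cycle 14: W2.I5
cycle 15: W0.I6

Answer: 16 cycles, utilization 1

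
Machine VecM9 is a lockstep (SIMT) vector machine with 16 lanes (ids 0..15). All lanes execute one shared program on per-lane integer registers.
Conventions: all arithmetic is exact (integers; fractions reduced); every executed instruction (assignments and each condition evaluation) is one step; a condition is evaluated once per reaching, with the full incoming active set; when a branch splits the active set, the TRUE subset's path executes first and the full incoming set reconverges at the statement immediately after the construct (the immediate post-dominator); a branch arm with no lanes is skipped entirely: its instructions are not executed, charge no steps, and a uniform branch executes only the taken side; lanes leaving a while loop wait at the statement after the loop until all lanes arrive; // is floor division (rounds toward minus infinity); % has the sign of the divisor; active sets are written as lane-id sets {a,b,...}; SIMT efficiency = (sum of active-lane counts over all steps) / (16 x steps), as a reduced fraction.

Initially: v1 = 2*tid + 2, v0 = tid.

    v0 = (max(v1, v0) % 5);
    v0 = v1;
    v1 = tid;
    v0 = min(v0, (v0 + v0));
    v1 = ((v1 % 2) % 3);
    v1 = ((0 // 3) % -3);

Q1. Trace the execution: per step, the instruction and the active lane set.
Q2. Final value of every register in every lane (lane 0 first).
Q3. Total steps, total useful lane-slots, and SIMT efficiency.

step 0: v0 <- (max(v1, v0) % 5)      {0,1,2,3,4,5,6,7,8,9,10,11,12,13,14,15}
step 1: v0 <- v1                     {0,1,2,3,4,5,6,7,8,9,10,11,12,13,14,15}
step 2: v1 <- tid                    {0,1,2,3,4,5,6,7,8,9,10,11,12,13,14,15}
step 3: v0 <- min(v0, (v0 + v0))     {0,1,2,3,4,5,6,7,8,9,10,11,12,13,14,15}
step 4: v1 <- ((v1 % 2) % 3)         {0,1,2,3,4,5,6,7,8,9,10,11,12,13,14,15}
step 5: v1 <- ((0 // 3) % -3)        {0,1,2,3,4,5,6,7,8,9,10,11,12,13,14,15}

Answer: 6 steps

v1: 0,0,0,0,0,0,0,0,0,0,0,0,0,0,0,0
v0: 2,4,6,8,10,12,14,16,18,20,22,24,26,28,30,32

steps = 6; useful = 96; efficiency = 96/96 = 1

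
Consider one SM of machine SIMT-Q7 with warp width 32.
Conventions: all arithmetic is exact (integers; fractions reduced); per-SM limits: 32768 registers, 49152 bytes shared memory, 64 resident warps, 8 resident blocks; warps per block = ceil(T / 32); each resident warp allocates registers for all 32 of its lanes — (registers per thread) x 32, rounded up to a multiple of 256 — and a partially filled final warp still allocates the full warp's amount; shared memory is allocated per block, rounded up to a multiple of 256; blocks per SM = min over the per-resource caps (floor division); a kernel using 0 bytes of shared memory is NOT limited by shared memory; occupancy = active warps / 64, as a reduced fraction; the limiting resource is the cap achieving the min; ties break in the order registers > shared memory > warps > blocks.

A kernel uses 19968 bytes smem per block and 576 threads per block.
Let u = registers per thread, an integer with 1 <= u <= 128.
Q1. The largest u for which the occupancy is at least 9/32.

Answer: u = 56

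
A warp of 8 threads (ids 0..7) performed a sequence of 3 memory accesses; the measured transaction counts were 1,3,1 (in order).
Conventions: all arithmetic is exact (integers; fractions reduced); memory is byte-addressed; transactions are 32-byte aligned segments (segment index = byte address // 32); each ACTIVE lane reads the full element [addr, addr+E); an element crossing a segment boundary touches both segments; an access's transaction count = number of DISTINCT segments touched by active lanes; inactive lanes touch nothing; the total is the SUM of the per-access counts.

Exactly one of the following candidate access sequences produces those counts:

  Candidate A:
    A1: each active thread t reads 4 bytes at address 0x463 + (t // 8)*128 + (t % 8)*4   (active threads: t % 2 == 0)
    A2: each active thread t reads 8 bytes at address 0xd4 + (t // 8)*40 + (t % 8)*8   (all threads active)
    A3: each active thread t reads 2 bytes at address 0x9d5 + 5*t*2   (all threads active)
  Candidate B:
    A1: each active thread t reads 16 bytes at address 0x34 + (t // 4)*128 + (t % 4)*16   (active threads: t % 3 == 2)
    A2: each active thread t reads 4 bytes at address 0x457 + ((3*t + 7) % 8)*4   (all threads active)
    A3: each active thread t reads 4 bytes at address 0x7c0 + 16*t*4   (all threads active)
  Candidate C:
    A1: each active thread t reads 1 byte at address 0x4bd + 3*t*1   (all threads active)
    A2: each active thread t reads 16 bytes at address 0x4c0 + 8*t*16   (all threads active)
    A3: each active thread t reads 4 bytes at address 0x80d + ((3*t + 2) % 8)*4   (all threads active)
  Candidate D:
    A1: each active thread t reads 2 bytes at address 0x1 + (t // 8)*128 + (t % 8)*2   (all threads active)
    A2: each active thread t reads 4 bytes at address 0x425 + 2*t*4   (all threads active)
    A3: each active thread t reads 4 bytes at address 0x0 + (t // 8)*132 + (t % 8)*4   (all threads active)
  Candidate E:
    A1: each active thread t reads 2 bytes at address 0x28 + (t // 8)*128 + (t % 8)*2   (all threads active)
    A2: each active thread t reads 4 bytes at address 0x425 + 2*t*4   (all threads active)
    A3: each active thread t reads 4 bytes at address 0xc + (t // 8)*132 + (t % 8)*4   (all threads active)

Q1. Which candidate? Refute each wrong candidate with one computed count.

A: A3 gives 3 transactions, not 1
B: A1 gives 3 transactions, not 1
C: A1 gives 2 transactions, not 1
E: A3 gives 2 transactions, not 1
D: all counts match (1,3,1)

Answer: D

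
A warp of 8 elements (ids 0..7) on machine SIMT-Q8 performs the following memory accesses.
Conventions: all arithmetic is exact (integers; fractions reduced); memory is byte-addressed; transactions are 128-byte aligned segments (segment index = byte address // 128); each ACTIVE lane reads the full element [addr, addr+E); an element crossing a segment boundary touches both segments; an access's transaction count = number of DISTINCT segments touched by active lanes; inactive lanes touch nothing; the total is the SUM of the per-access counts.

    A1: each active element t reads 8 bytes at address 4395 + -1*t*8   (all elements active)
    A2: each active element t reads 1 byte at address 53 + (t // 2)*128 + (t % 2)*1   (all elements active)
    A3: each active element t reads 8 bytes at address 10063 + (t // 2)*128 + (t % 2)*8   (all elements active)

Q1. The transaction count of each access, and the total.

A1: 2 transactions
A2: 4 transactions
A3: 4 transactions

Answer: 2,4,4; total 10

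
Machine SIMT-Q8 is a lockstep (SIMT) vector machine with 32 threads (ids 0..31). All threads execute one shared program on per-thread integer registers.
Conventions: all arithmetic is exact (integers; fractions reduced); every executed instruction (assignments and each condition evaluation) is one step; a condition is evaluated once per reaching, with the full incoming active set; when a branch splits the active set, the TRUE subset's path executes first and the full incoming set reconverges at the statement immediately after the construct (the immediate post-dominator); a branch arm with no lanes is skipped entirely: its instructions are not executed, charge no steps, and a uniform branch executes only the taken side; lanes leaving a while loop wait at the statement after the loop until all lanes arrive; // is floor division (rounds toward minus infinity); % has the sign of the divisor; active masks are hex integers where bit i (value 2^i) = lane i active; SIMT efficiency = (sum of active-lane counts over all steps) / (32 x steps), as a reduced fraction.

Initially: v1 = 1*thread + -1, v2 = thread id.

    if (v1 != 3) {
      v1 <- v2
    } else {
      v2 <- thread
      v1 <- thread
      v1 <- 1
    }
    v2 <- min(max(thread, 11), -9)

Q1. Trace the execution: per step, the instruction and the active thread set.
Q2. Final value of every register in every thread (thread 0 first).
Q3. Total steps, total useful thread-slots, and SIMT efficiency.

step 0: eval (v1 != 3)               0xffffffff
step 1: v1 <- v2                     0xffffffef
step 2: v2 <- thread                 0x00000010
step 3: v1 <- thread                 0x00000010
step 4: v1 <- 1                      0x00000010
step 5: v2 <- min(max(thread, 11), -9) 0xffffffff

Answer: 6 steps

v1: 0,1,2,3,1,5,6,7,8,9,10,11,12,13,14,15,16,17,18,19,20,21,22,23,24,25,26,27,28,29,30,31
v2: -9,-9,-9,-9,-9,-9,-9,-9,-9,-9,-9,-9,-9,-9,-9,-9,-9,-9,-9,-9,-9,-9,-9,-9,-9,-9,-9,-9,-9,-9,-9,-9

steps = 6; useful = 98; efficiency = 98/192 = 49/96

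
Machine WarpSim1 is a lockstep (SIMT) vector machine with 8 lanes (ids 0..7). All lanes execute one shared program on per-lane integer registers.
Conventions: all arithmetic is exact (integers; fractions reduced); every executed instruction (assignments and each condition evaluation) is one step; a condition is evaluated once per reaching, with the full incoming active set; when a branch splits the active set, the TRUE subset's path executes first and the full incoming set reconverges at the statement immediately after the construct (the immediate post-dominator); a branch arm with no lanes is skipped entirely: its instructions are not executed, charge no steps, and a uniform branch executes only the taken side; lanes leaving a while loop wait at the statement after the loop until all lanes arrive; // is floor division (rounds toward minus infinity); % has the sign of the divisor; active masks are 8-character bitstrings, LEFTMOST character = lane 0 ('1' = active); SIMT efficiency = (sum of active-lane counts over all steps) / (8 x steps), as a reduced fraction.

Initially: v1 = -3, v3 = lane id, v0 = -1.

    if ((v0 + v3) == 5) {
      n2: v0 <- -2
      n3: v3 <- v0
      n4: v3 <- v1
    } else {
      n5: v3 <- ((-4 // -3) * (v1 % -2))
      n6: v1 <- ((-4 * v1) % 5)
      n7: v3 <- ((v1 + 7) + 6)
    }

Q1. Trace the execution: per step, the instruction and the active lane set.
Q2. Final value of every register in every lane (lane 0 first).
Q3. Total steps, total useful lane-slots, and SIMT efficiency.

step 0: eval ((v0 + v3) == 5)        11111111
step 1: v0 <- -2                     00000010
step 2: v3 <- v0                     00000010
step 3: v3 <- v1                     00000010
step 4: v3 <- ((-4 // -3) * (v1 % -2)) 11111101
step 5: v1 <- ((-4 * v1) % 5)        11111101
step 6: v3 <- ((v1 + 7) + 6)         11111101

Answer: 7 steps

v1: 2,2,2,2,2,2,-3,2
v3: 15,15,15,15,15,15,-3,15
v0: -1,-1,-1,-1,-1,-1,-2,-1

steps = 7; useful = 32; efficiency = 32/56 = 4/7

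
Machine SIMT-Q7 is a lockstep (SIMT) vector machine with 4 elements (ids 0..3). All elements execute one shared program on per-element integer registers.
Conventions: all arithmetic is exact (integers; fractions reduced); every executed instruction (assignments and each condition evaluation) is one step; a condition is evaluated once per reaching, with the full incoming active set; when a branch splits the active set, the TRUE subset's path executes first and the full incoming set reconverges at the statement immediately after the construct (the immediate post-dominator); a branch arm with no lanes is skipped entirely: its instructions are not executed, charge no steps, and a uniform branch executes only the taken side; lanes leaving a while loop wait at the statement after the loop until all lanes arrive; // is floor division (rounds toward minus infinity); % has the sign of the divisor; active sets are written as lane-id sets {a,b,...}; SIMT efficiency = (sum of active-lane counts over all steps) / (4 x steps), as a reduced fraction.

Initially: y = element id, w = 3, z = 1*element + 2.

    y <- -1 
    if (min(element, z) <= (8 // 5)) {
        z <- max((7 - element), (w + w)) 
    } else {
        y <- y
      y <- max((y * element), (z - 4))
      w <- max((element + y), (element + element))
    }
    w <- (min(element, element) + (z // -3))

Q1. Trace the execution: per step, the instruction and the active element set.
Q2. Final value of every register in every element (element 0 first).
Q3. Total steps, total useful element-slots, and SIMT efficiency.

step 0: y <- -1                      {0,1,2,3}
step 1: eval (min(element, z) <= (8 // 5)) {0,1,2,3}
step 2: z <- max((7 - element), (w + w)) {0,1}
step 3: y <- y                       {2,3}
step 4: y <- max((y * element), (z - 4)) {2,3}
step 5: w <- max((element + y), (element + element)) {2,3}
step 6: w <- (min(element, element) + (z // -3)) {0,1,2,3}

Answer: 7 steps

y: -1,-1,0,1
w: -3,-1,0,1
z: 7,6,4,5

steps = 7; useful = 20; efficiency = 20/28 = 5/7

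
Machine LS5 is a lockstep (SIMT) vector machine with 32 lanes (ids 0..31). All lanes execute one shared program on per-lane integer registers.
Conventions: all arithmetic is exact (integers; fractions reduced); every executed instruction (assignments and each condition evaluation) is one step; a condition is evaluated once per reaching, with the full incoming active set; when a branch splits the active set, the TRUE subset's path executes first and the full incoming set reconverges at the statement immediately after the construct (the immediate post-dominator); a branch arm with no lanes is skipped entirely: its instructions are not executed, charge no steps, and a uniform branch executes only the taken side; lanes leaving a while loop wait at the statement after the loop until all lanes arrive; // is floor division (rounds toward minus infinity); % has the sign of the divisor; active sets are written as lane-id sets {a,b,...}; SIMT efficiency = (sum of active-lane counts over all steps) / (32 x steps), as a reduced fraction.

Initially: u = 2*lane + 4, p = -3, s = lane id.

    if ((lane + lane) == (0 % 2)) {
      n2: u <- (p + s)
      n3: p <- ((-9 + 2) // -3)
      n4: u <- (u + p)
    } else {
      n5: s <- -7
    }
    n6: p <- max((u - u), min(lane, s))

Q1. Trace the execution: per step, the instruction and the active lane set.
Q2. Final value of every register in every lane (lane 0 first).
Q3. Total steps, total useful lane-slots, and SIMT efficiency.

step 0: eval ((lane + lane) == (0 % 2)) {0,1,2,3,4,5,6,7,8,9,10,11,12,13,14,15,16,17,18,19,20,21,22,23,24,25,26,27,28,29,30,31}
step 1: u <- (p + s)                 {0}
step 2: p <- ((-9 + 2) // -3)        {0}
step 3: u <- (u + p)                 {0}
step 4: s <- -7                      {1,2,3,4,5,6,7,8,9,10,11,12,13,14,15,16,17,18,19,20,21,22,23,24,25,26,27,28,29,30,31}
step 5: p <- max((u - u), min(lane, s)) {0,1,2,3,4,5,6,7,8,9,10,11,12,13,14,15,16,17,18,19,20,21,22,23,24,25,26,27,28,29,30,31}

Answer: 6 steps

u: -1,6,8,10,12,14,16,18,20,22,24,26,28,30,32,34,36,38,40,42,44,46,48,50,52,54,56,58,60,62,64,66
p: 0,0,0,0,0,0,0,0,0,0,0,0,0,0,0,0,0,0,0,0,0,0,0,0,0,0,0,0,0,0,0,0
s: 0,-7,-7,-7,-7,-7,-7,-7,-7,-7,-7,-7,-7,-7,-7,-7,-7,-7,-7,-7,-7,-7,-7,-7,-7,-7,-7,-7,-7,-7,-7,-7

steps = 6; useful = 98; efficiency = 98/192 = 49/96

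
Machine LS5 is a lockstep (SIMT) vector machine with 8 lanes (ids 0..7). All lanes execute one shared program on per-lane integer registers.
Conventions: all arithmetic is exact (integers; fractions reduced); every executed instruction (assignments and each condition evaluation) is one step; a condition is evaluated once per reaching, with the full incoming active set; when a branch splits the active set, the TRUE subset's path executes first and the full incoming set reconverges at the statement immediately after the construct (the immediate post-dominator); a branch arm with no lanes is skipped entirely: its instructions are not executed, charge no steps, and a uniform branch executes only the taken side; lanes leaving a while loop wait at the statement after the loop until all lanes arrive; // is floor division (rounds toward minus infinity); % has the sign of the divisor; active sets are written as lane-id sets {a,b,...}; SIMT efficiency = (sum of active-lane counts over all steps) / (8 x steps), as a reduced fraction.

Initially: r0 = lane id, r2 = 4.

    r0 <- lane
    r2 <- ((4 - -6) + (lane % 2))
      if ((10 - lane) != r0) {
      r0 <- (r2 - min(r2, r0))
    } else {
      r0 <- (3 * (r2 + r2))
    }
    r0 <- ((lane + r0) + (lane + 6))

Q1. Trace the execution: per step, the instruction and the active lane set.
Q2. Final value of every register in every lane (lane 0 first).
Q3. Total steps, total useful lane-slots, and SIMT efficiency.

step 0: r0 <- lane                   {0,1,2,3,4,5,6,7}
step 1: r2 <- ((4 - -6) + (lane % 2)) {0,1,2,3,4,5,6,7}
step 2: eval ((10 - lane) != r0)     {0,1,2,3,4,5,6,7}
step 3: r0 <- (r2 - min(r2, r0))     {0,1,2,3,4,6,7}
step 4: r0 <- (3 * (r2 + r2))        {5}
step 5: r0 <- ((lane + r0) + (lane + 6)) {0,1,2,3,4,5,6,7}

Answer: 6 steps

r0: 16,18,18,20,20,82,22,24
r2: 10,11,10,11,10,11,10,11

steps = 6; useful = 40; efficiency = 40/48 = 5/6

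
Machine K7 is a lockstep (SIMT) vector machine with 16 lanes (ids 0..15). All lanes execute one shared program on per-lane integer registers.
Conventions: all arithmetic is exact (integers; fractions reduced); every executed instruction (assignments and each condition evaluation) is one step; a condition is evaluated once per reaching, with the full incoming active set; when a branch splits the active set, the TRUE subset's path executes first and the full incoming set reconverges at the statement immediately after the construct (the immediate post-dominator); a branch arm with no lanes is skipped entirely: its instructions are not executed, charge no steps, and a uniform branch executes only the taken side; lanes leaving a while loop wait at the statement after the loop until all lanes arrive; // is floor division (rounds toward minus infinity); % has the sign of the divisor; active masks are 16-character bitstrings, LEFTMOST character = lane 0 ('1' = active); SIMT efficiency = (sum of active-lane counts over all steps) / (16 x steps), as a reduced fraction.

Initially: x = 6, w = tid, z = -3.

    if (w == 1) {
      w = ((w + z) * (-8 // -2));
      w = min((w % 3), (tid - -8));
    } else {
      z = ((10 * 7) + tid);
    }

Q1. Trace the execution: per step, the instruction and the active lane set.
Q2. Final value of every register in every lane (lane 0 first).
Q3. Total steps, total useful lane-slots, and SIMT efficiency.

step 0: eval (w == 1)                1111111111111111
step 1: w <- ((w + z) * (-8 // -2))  0100000000000000
step 2: w <- min((w % 3), (tid - -8)) 0100000000000000
step 3: z <- ((10 * 7) + tid)        1011111111111111

Answer: 4 steps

x: 6,6,6,6,6,6,6,6,6,6,6,6,6,6,6,6
w: 0,1,2,3,4,5,6,7,8,9,10,11,12,13,14,15
z: 70,-3,72,73,74,75,76,77,78,79,80,81,82,83,84,85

steps = 4; useful = 33; efficiency = 33/64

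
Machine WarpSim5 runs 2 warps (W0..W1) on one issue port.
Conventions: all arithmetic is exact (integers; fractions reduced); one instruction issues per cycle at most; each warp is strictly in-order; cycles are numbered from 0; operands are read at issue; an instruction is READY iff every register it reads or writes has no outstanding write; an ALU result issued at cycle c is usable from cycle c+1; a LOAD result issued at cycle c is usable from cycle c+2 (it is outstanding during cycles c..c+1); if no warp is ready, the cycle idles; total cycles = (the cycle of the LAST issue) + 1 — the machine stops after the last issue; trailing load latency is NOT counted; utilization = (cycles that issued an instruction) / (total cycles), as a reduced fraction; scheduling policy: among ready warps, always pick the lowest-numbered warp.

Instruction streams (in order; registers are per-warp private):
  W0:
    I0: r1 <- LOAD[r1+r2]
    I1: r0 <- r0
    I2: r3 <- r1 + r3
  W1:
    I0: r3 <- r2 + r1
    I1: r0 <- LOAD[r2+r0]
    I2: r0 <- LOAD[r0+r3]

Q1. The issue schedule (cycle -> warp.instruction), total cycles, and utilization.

cycle 0: W0.I0
cycle 1: W0.I1
cycle 2: W0.I2
cycle 3: W1.I0
cycle 4: W1.I1
cycle 5: idle
cycle 6: W1.I2

Answer: 7 cycles, utilization 6/7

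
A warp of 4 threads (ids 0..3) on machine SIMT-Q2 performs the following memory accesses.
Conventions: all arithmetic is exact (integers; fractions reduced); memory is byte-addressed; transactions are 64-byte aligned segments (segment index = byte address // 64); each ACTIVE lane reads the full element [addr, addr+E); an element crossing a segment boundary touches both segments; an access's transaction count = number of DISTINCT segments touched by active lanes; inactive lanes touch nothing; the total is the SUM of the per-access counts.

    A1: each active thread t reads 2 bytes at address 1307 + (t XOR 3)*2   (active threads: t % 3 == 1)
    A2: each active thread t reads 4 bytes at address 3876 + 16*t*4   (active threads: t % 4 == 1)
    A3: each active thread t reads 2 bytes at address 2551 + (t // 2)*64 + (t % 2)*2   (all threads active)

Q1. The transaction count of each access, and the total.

A1: 1 transaction
A2: 1 transaction
A3: 2 transactions

Answer: 1,1,2; total 4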